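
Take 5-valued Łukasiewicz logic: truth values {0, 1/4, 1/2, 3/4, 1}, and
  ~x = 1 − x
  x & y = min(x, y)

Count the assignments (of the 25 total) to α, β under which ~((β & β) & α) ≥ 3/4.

16

value 1: 9 assignments (counts)
value 3/4: 7 assignments (counts)
value 1/2: 5 assignments
value 1/4: 3 assignments
value 0: 1 assignment
So 16 of the 25 assignments meet the threshold.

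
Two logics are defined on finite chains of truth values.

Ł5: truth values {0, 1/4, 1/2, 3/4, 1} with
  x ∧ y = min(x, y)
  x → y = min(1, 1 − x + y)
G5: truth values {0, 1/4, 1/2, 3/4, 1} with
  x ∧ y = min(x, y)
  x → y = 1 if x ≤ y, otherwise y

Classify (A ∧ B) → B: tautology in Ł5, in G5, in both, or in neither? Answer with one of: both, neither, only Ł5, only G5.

In Ł5: every assignment gives 1 — tautology.
In G5: every assignment gives 1 — tautology.

both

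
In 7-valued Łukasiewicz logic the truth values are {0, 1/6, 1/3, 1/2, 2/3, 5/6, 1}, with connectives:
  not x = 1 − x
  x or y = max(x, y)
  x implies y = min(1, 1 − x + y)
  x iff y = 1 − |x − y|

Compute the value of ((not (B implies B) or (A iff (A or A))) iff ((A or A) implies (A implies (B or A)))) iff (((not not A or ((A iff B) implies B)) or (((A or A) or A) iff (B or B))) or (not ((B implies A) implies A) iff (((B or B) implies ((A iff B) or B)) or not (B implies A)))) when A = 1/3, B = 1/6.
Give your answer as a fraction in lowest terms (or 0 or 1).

5/6

B implies B = 1/6 implies 1/6 = 1
not (B implies B) = not 1 = 0
A or A = 1/3 or 1/3 = 1/3
A iff (A or A) = 1/3 iff 1/3 = 1
not (B implies B) or (A iff (A or A)) = 0 or 1 = 1
A or A = 1/3 or 1/3 = 1/3
B or A = 1/6 or 1/3 = 1/3
A implies (B or A) = 1/3 implies 1/3 = 1
(A or A) implies (A implies (B or A)) = 1/3 implies 1 = 1
(not (B implies B) or (A iff (A or A))) iff ((A or A) implies (A implies (B or A))) = 1 iff 1 = 1
not A = not 1/3 = 2/3
not not A = not 2/3 = 1/3
A iff B = 1/3 iff 1/6 = 5/6
(A iff B) implies B = 5/6 implies 1/6 = 1/3
not not A or ((A iff B) implies B) = 1/3 or 1/3 = 1/3
A or A = 1/3 or 1/3 = 1/3
(A or A) or A = 1/3 or 1/3 = 1/3
B or B = 1/6 or 1/6 = 1/6
((A or A) or A) iff (B or B) = 1/3 iff 1/6 = 5/6
(not not A or ((A iff B) implies B)) or (((A or A) or A) iff (B or B)) = 1/3 or 5/6 = 5/6
B implies A = 1/6 implies 1/3 = 1
(B implies A) implies A = 1 implies 1/3 = 1/3
not ((B implies A) implies A) = not 1/3 = 2/3
B or B = 1/6 or 1/6 = 1/6
A iff B = 1/3 iff 1/6 = 5/6
(A iff B) or B = 5/6 or 1/6 = 5/6
(B or B) implies ((A iff B) or B) = 1/6 implies 5/6 = 1
B implies A = 1/6 implies 1/3 = 1
not (B implies A) = not 1 = 0
((B or B) implies ((A iff B) or B)) or not (B implies A) = 1 or 0 = 1
not ((B implies A) implies A) iff (((B or B) implies ((A iff B) or B)) or not (B implies A)) = 2/3 iff 1 = 2/3
((not not A or ((A iff B) implies B)) or (((A or A) or A) iff (B or B))) or (not ((B implies A) implies A) iff (((B or B) implies ((A iff B) or B)) or not (B implies A))) = 5/6 or 2/3 = 5/6
((not (B implies B) or (A iff (A or A))) iff ((A or A) implies (A implies (B or A)))) iff (((not not A or ((A iff B) implies B)) or (((A or A) or A) iff (B or B))) or (not ((B implies A) implies A) iff (((B or B) implies ((A iff B) or B)) or not (B implies A)))) = 1 iff 5/6 = 5/6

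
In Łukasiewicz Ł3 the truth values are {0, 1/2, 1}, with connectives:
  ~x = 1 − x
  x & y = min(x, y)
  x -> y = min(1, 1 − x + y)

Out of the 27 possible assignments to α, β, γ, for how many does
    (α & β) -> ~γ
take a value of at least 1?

22

value 1: 22 assignments (counts)
value 1/2: 4 assignments
value 0: 1 assignment
So 22 of the 27 assignments meet the threshold.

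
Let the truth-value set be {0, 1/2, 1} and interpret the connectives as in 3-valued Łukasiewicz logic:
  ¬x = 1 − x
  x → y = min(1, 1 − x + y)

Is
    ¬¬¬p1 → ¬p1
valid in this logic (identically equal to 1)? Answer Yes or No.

p1 = 0 ↦ 1
p1 = 1/2 ↦ 1
p1 = 1 ↦ 1
Every assignment gives a value ≥ 1.

Yes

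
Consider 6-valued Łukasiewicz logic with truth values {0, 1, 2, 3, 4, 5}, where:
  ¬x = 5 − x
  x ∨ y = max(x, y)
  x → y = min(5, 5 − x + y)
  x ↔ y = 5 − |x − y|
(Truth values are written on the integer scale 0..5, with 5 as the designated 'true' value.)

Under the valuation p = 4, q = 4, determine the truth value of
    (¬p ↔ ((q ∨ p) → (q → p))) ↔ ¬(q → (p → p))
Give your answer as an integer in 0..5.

4

¬p = ¬4 = 1
q ∨ p = 4 ∨ 4 = 4
q → p = 4 → 4 = 5
(q ∨ p) → (q → p) = 4 → 5 = 5
¬p ↔ ((q ∨ p) → (q → p)) = 1 ↔ 5 = 1
p → p = 4 → 4 = 5
q → (p → p) = 4 → 5 = 5
¬(q → (p → p)) = ¬5 = 0
(¬p ↔ ((q ∨ p) → (q → p))) ↔ ¬(q → (p → p)) = 1 ↔ 0 = 4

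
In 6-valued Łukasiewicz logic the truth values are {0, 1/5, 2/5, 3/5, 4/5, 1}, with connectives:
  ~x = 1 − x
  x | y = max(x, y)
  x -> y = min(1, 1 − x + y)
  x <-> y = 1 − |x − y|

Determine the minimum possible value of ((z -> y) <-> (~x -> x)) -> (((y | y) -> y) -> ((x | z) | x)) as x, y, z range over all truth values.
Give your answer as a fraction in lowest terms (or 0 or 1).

Take x = 2/5, y = 0, z = 1/5:
z -> y = 1/5 -> 0 = 4/5
~x = ~2/5 = 3/5
~x -> x = 3/5 -> 2/5 = 4/5
(z -> y) <-> (~x -> x) = 4/5 <-> 4/5 = 1
y | y = 0 | 0 = 0
(y | y) -> y = 0 -> 0 = 1
x | z = 2/5 | 1/5 = 2/5
(x | z) | x = 2/5 | 2/5 = 2/5
((y | y) -> y) -> ((x | z) | x) = 1 -> 2/5 = 2/5
((z -> y) <-> (~x -> x)) -> (((y | y) -> y) -> ((x | z) | x)) = 1 -> 2/5 = 2/5
No assignment yields a value below 2/5, so this is the minimum.

2/5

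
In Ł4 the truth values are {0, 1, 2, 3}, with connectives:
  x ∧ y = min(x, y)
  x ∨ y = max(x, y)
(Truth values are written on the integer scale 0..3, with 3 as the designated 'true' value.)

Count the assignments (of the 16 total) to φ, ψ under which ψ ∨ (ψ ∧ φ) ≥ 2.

φ = 0, ψ = 0 ↦ 0  <
φ = 0, ψ = 1 ↦ 1  <
φ = 0, ψ = 2 ↦ 2  ≥
φ = 0, ψ = 3 ↦ 3  ≥
φ = 1, ψ = 0 ↦ 0  <
φ = 1, ψ = 1 ↦ 1  <
φ = 1, ψ = 2 ↦ 2  ≥
φ = 1, ψ = 3 ↦ 3  ≥
φ = 2, ψ = 0 ↦ 0  <
φ = 2, ψ = 1 ↦ 1  <
φ = 2, ψ = 2 ↦ 2  ≥
φ = 2, ψ = 3 ↦ 3  ≥
φ = 3, ψ = 0 ↦ 0  <
φ = 3, ψ = 1 ↦ 1  <
φ = 3, ψ = 2 ↦ 2  ≥
φ = 3, ψ = 3 ↦ 3  ≥
So 8 of the 16 assignments meet the threshold.

8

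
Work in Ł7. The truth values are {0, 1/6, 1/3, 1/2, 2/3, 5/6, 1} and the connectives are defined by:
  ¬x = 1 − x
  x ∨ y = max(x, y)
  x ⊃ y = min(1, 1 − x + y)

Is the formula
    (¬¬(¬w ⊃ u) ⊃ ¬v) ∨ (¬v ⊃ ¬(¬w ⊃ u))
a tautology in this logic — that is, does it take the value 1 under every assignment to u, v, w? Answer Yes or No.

No

Counterexample: take u = 0, v = 1/6, w = 1.
¬w = ¬1 = 0
¬w ⊃ u = 0 ⊃ 0 = 1
¬(¬w ⊃ u) = ¬1 = 0
¬¬(¬w ⊃ u) = ¬0 = 1
¬v = ¬1/6 = 5/6
¬¬(¬w ⊃ u) ⊃ ¬v = 1 ⊃ 5/6 = 5/6
¬v = ¬1/6 = 5/6
¬w = ¬1 = 0
¬w ⊃ u = 0 ⊃ 0 = 1
¬(¬w ⊃ u) = ¬1 = 0
¬v ⊃ ¬(¬w ⊃ u) = 5/6 ⊃ 0 = 1/6
(¬¬(¬w ⊃ u) ⊃ ¬v) ∨ (¬v ⊃ ¬(¬w ⊃ u)) = 5/6 ∨ 1/6 = 5/6
This gives 5/6 ≠ 1.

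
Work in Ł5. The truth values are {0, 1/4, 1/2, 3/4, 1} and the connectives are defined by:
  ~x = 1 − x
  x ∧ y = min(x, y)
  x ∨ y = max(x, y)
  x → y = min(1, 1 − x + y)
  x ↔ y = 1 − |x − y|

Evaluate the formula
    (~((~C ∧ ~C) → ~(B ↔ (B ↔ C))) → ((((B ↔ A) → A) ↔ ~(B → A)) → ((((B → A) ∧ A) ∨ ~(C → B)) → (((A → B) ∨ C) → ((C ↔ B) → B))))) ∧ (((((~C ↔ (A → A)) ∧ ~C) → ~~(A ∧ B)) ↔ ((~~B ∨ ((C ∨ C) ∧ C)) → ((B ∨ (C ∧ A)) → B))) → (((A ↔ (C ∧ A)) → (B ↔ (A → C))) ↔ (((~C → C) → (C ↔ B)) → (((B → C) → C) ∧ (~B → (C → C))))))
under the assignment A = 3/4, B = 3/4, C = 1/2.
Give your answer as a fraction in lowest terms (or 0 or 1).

1

~C = ~1/2 = 1/2
~C = ~1/2 = 1/2
~C ∧ ~C = 1/2 ∧ 1/2 = 1/2
B ↔ C = 3/4 ↔ 1/2 = 3/4
B ↔ (B ↔ C) = 3/4 ↔ 3/4 = 1
~(B ↔ (B ↔ C)) = ~1 = 0
(~C ∧ ~C) → ~(B ↔ (B ↔ C)) = 1/2 → 0 = 1/2
~((~C ∧ ~C) → ~(B ↔ (B ↔ C))) = ~1/2 = 1/2
B ↔ A = 3/4 ↔ 3/4 = 1
(B ↔ A) → A = 1 → 3/4 = 3/4
B → A = 3/4 → 3/4 = 1
~(B → A) = ~1 = 0
((B ↔ A) → A) ↔ ~(B → A) = 3/4 ↔ 0 = 1/4
B → A = 3/4 → 3/4 = 1
(B → A) ∧ A = 1 ∧ 3/4 = 3/4
C → B = 1/2 → 3/4 = 1
~(C → B) = ~1 = 0
((B → A) ∧ A) ∨ ~(C → B) = 3/4 ∨ 0 = 3/4
A → B = 3/4 → 3/4 = 1
(A → B) ∨ C = 1 ∨ 1/2 = 1
C ↔ B = 1/2 ↔ 3/4 = 3/4
(C ↔ B) → B = 3/4 → 3/4 = 1
((A → B) ∨ C) → ((C ↔ B) → B) = 1 → 1 = 1
(((B → A) ∧ A) ∨ ~(C → B)) → (((A → B) ∨ C) → ((C ↔ B) → B)) = 3/4 → 1 = 1
(((B ↔ A) → A) ↔ ~(B → A)) → ((((B → A) ∧ A) ∨ ~(C → B)) → (((A → B) ∨ C) → ((C ↔ B) → B))) = 1/4 → 1 = 1
~((~C ∧ ~C) → ~(B ↔ (B ↔ C))) → ((((B ↔ A) → A) ↔ ~(B → A)) → ((((B → A) ∧ A) ∨ ~(C → B)) → (((A → B) ∨ C) → ((C ↔ B) → B)))) = 1/2 → 1 = 1
~C = ~1/2 = 1/2
A → A = 3/4 → 3/4 = 1
~C ↔ (A → A) = 1/2 ↔ 1 = 1/2
~C = ~1/2 = 1/2
(~C ↔ (A → A)) ∧ ~C = 1/2 ∧ 1/2 = 1/2
A ∧ B = 3/4 ∧ 3/4 = 3/4
~(A ∧ B) = ~3/4 = 1/4
~~(A ∧ B) = ~1/4 = 3/4
((~C ↔ (A → A)) ∧ ~C) → ~~(A ∧ B) = 1/2 → 3/4 = 1
~B = ~3/4 = 1/4
~~B = ~1/4 = 3/4
C ∨ C = 1/2 ∨ 1/2 = 1/2
(C ∨ C) ∧ C = 1/2 ∧ 1/2 = 1/2
~~B ∨ ((C ∨ C) ∧ C) = 3/4 ∨ 1/2 = 3/4
C ∧ A = 1/2 ∧ 3/4 = 1/2
B ∨ (C ∧ A) = 3/4 ∨ 1/2 = 3/4
(B ∨ (C ∧ A)) → B = 3/4 → 3/4 = 1
(~~B ∨ ((C ∨ C) ∧ C)) → ((B ∨ (C ∧ A)) → B) = 3/4 → 1 = 1
(((~C ↔ (A → A)) ∧ ~C) → ~~(A ∧ B)) ↔ ((~~B ∨ ((C ∨ C) ∧ C)) → ((B ∨ (C ∧ A)) → B)) = 1 ↔ 1 = 1
C ∧ A = 1/2 ∧ 3/4 = 1/2
A ↔ (C ∧ A) = 3/4 ↔ 1/2 = 3/4
A → C = 3/4 → 1/2 = 3/4
B ↔ (A → C) = 3/4 ↔ 3/4 = 1
(A ↔ (C ∧ A)) → (B ↔ (A → C)) = 3/4 → 1 = 1
~C = ~1/2 = 1/2
~C → C = 1/2 → 1/2 = 1
C ↔ B = 1/2 ↔ 3/4 = 3/4
(~C → C) → (C ↔ B) = 1 → 3/4 = 3/4
B → C = 3/4 → 1/2 = 3/4
(B → C) → C = 3/4 → 1/2 = 3/4
~B = ~3/4 = 1/4
C → C = 1/2 → 1/2 = 1
~B → (C → C) = 1/4 → 1 = 1
((B → C) → C) ∧ (~B → (C → C)) = 3/4 ∧ 1 = 3/4
((~C → C) → (C ↔ B)) → (((B → C) → C) ∧ (~B → (C → C))) = 3/4 → 3/4 = 1
((A ↔ (C ∧ A)) → (B ↔ (A → C))) ↔ (((~C → C) → (C ↔ B)) → (((B → C) → C) ∧ (~B → (C → C)))) = 1 ↔ 1 = 1
((((~C ↔ (A → A)) ∧ ~C) → ~~(A ∧ B)) ↔ ((~~B ∨ ((C ∨ C) ∧ C)) → ((B ∨ (C ∧ A)) → B))) → (((A ↔ (C ∧ A)) → (B ↔ (A → C))) ↔ (((~C → C) → (C ↔ B)) → (((B → C) → C) ∧ (~B → (C → C))))) = 1 → 1 = 1
(~((~C ∧ ~C) → ~(B ↔ (B ↔ C))) → ((((B ↔ A) → A) ↔ ~(B → A)) → ((((B → A) ∧ A) ∨ ~(C → B)) → (((A → B) ∨ C) → ((C ↔ B) → B))))) ∧ (((((~C ↔ (A → A)) ∧ ~C) → ~~(A ∧ B)) ↔ ((~~B ∨ ((C ∨ C) ∧ C)) → ((B ∨ (C ∧ A)) → B))) → (((A ↔ (C ∧ A)) → (B ↔ (A → C))) ↔ (((~C → C) → (C ↔ B)) → (((B → C) → C) ∧ (~B → (C → C)))))) = 1 ∧ 1 = 1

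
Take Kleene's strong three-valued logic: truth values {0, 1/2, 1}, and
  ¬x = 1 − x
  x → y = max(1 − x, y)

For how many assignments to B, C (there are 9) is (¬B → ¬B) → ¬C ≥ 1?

B = 0, C = 0 ↦ 1  ≥
B = 0, C = 1/2 ↦ 1/2  <
B = 0, C = 1 ↦ 0  <
B = 1/2, C = 0 ↦ 1  ≥
B = 1/2, C = 1/2 ↦ 1/2  <
B = 1/2, C = 1 ↦ 1/2  <
B = 1, C = 0 ↦ 1  ≥
B = 1, C = 1/2 ↦ 1/2  <
B = 1, C = 1 ↦ 0  <
So 3 of the 9 assignments meet the threshold.

3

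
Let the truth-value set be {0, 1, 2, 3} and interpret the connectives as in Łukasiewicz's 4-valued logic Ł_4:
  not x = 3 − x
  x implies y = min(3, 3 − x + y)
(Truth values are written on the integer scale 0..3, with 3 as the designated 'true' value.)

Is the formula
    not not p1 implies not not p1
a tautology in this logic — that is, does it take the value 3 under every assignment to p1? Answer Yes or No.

p1 = 0 ↦ 3
p1 = 1 ↦ 3
p1 = 2 ↦ 3
p1 = 3 ↦ 3
Every assignment gives a value ≥ 3.

Yes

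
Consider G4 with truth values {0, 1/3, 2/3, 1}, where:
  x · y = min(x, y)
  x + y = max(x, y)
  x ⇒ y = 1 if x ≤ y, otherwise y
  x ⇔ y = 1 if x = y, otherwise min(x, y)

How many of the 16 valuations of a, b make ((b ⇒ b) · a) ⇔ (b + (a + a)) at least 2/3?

11

a = 0, b = 0 ↦ 1  ≥
a = 0, b = 1/3 ↦ 0  <
a = 0, b = 2/3 ↦ 0  <
a = 0, b = 1 ↦ 0  <
a = 1/3, b = 0 ↦ 1  ≥
a = 1/3, b = 1/3 ↦ 1  ≥
a = 1/3, b = 2/3 ↦ 1/3  <
a = 1/3, b = 1 ↦ 1/3  <
a = 2/3, b = 0 ↦ 1  ≥
a = 2/3, b = 1/3 ↦ 1  ≥
a = 2/3, b = 2/3 ↦ 1  ≥
a = 2/3, b = 1 ↦ 2/3  ≥
a = 1, b = 0 ↦ 1  ≥
a = 1, b = 1/3 ↦ 1  ≥
a = 1, b = 2/3 ↦ 1  ≥
a = 1, b = 1 ↦ 1  ≥
So 11 of the 16 assignments meet the threshold.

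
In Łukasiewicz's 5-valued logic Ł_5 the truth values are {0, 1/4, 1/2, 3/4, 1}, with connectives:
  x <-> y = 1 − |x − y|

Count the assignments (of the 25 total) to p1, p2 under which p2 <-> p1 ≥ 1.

5

value 1: 5 assignments (counts)
value 3/4: 8 assignments
value 1/2: 6 assignments
value 1/4: 4 assignments
value 0: 2 assignments
So 5 of the 25 assignments meet the threshold.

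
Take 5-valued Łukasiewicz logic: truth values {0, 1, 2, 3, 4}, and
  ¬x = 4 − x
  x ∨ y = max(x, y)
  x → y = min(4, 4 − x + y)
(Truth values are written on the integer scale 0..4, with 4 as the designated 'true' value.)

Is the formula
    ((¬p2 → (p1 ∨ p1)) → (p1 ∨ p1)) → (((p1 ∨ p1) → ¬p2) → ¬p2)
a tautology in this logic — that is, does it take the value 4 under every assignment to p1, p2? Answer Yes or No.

Yes

At p1 = 4, p2 = 1, for instance:
¬p2 = ¬1 = 3
p1 ∨ p1 = 4 ∨ 4 = 4
¬p2 → (p1 ∨ p1) = 3 → 4 = 4
(¬p2 → (p1 ∨ p1)) → (p1 ∨ p1) = 4 → 4 = 4
(p1 ∨ p1) → ¬p2 = 4 → 3 = 3
((p1 ∨ p1) → ¬p2) → ¬p2 = 3 → 3 = 4
((¬p2 → (p1 ∨ p1)) → (p1 ∨ p1)) → (((p1 ∨ p1) → ¬p2) → ¬p2) = 4 → 4 = 4
and checking the remaining 24 assignments likewise gives ≥ 4 in every case.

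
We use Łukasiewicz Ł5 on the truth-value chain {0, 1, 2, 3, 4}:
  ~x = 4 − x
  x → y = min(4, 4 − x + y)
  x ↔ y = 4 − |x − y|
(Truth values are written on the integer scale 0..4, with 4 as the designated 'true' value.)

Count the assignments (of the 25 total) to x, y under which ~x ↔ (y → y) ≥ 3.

value 4: 5 assignments (counts)
value 3: 5 assignments (counts)
value 2: 5 assignments
value 1: 5 assignments
value 0: 5 assignments
So 10 of the 25 assignments meet the threshold.

10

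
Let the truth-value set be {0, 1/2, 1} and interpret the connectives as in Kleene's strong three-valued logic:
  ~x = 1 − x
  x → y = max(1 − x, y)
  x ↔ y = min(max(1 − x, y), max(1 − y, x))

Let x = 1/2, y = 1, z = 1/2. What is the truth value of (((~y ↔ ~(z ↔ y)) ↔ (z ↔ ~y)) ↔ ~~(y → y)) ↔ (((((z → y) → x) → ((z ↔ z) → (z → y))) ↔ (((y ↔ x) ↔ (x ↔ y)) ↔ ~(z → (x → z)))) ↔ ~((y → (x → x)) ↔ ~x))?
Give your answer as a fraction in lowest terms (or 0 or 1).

~y = ~1 = 0
z ↔ y = 1/2 ↔ 1 = 1/2
~(z ↔ y) = ~1/2 = 1/2
~y ↔ ~(z ↔ y) = 0 ↔ 1/2 = 1/2
~y = ~1 = 0
z ↔ ~y = 1/2 ↔ 0 = 1/2
(~y ↔ ~(z ↔ y)) ↔ (z ↔ ~y) = 1/2 ↔ 1/2 = 1/2
y → y = 1 → 1 = 1
~(y → y) = ~1 = 0
~~(y → y) = ~0 = 1
((~y ↔ ~(z ↔ y)) ↔ (z ↔ ~y)) ↔ ~~(y → y) = 1/2 ↔ 1 = 1/2
z → y = 1/2 → 1 = 1
(z → y) → x = 1 → 1/2 = 1/2
z ↔ z = 1/2 ↔ 1/2 = 1/2
z → y = 1/2 → 1 = 1
(z ↔ z) → (z → y) = 1/2 → 1 = 1
((z → y) → x) → ((z ↔ z) → (z → y)) = 1/2 → 1 = 1
y ↔ x = 1 ↔ 1/2 = 1/2
x ↔ y = 1/2 ↔ 1 = 1/2
(y ↔ x) ↔ (x ↔ y) = 1/2 ↔ 1/2 = 1/2
x → z = 1/2 → 1/2 = 1/2
z → (x → z) = 1/2 → 1/2 = 1/2
~(z → (x → z)) = ~1/2 = 1/2
((y ↔ x) ↔ (x ↔ y)) ↔ ~(z → (x → z)) = 1/2 ↔ 1/2 = 1/2
(((z → y) → x) → ((z ↔ z) → (z → y))) ↔ (((y ↔ x) ↔ (x ↔ y)) ↔ ~(z → (x → z))) = 1 ↔ 1/2 = 1/2
x → x = 1/2 → 1/2 = 1/2
y → (x → x) = 1 → 1/2 = 1/2
~x = ~1/2 = 1/2
(y → (x → x)) ↔ ~x = 1/2 ↔ 1/2 = 1/2
~((y → (x → x)) ↔ ~x) = ~1/2 = 1/2
((((z → y) → x) → ((z ↔ z) → (z → y))) ↔ (((y ↔ x) ↔ (x ↔ y)) ↔ ~(z → (x → z)))) ↔ ~((y → (x → x)) ↔ ~x) = 1/2 ↔ 1/2 = 1/2
(((~y ↔ ~(z ↔ y)) ↔ (z ↔ ~y)) ↔ ~~(y → y)) ↔ (((((z → y) → x) → ((z ↔ z) → (z → y))) ↔ (((y ↔ x) ↔ (x ↔ y)) ↔ ~(z → (x → z)))) ↔ ~((y → (x → x)) ↔ ~x)) = 1/2 ↔ 1/2 = 1/2

1/2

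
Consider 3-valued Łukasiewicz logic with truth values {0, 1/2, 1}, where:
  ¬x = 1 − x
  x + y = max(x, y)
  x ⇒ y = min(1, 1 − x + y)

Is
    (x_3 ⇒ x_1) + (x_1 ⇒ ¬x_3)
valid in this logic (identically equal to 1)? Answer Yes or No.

Counterexample: take x_1 = 1/2, x_3 = 1.
x_3 ⇒ x_1 = 1 ⇒ 1/2 = 1/2
¬x_3 = ¬1 = 0
x_1 ⇒ ¬x_3 = 1/2 ⇒ 0 = 1/2
(x_3 ⇒ x_1) + (x_1 ⇒ ¬x_3) = 1/2 + 1/2 = 1/2
This gives 1/2 ≠ 1.

No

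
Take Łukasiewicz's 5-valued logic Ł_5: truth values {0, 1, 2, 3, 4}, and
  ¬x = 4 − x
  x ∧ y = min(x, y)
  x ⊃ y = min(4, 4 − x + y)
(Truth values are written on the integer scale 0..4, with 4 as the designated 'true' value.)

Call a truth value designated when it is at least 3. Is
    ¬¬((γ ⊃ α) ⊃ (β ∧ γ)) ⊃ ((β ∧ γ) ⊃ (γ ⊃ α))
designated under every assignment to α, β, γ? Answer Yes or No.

No

Counterexample: take α = 0, β = 2, γ = 4.
γ ⊃ α = 4 ⊃ 0 = 0
β ∧ γ = 2 ∧ 4 = 2
(γ ⊃ α) ⊃ (β ∧ γ) = 0 ⊃ 2 = 4
¬((γ ⊃ α) ⊃ (β ∧ γ)) = ¬4 = 0
¬¬((γ ⊃ α) ⊃ (β ∧ γ)) = ¬0 = 4
β ∧ γ = 2 ∧ 4 = 2
γ ⊃ α = 4 ⊃ 0 = 0
(β ∧ γ) ⊃ (γ ⊃ α) = 2 ⊃ 0 = 2
¬¬((γ ⊃ α) ⊃ (β ∧ γ)) ⊃ ((β ∧ γ) ⊃ (γ ⊃ α)) = 4 ⊃ 2 = 2
This gives 2, which is below 3.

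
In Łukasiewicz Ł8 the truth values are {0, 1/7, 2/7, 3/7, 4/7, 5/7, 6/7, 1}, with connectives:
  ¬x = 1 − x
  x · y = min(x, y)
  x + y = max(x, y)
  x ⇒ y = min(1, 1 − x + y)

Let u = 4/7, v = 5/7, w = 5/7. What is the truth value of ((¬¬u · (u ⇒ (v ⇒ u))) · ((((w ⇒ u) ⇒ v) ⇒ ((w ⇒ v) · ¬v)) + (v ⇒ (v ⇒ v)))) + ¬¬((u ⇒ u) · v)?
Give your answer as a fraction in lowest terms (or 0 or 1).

¬u = ¬4/7 = 3/7
¬¬u = ¬3/7 = 4/7
v ⇒ u = 5/7 ⇒ 4/7 = 6/7
u ⇒ (v ⇒ u) = 4/7 ⇒ 6/7 = 1
¬¬u · (u ⇒ (v ⇒ u)) = 4/7 · 1 = 4/7
w ⇒ u = 5/7 ⇒ 4/7 = 6/7
(w ⇒ u) ⇒ v = 6/7 ⇒ 5/7 = 6/7
w ⇒ v = 5/7 ⇒ 5/7 = 1
¬v = ¬5/7 = 2/7
(w ⇒ v) · ¬v = 1 · 2/7 = 2/7
((w ⇒ u) ⇒ v) ⇒ ((w ⇒ v) · ¬v) = 6/7 ⇒ 2/7 = 3/7
v ⇒ v = 5/7 ⇒ 5/7 = 1
v ⇒ (v ⇒ v) = 5/7 ⇒ 1 = 1
(((w ⇒ u) ⇒ v) ⇒ ((w ⇒ v) · ¬v)) + (v ⇒ (v ⇒ v)) = 3/7 + 1 = 1
(¬¬u · (u ⇒ (v ⇒ u))) · ((((w ⇒ u) ⇒ v) ⇒ ((w ⇒ v) · ¬v)) + (v ⇒ (v ⇒ v))) = 4/7 · 1 = 4/7
u ⇒ u = 4/7 ⇒ 4/7 = 1
(u ⇒ u) · v = 1 · 5/7 = 5/7
¬((u ⇒ u) · v) = ¬5/7 = 2/7
¬¬((u ⇒ u) · v) = ¬2/7 = 5/7
((¬¬u · (u ⇒ (v ⇒ u))) · ((((w ⇒ u) ⇒ v) ⇒ ((w ⇒ v) · ¬v)) + (v ⇒ (v ⇒ v)))) + ¬¬((u ⇒ u) · v) = 4/7 + 5/7 = 5/7

5/7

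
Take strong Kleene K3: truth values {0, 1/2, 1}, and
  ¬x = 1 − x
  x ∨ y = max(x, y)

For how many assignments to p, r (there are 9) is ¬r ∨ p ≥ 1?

5

p = 0, r = 0 ↦ 1  ≥
p = 0, r = 1/2 ↦ 1/2  <
p = 0, r = 1 ↦ 0  <
p = 1/2, r = 0 ↦ 1  ≥
p = 1/2, r = 1/2 ↦ 1/2  <
p = 1/2, r = 1 ↦ 1/2  <
p = 1, r = 0 ↦ 1  ≥
p = 1, r = 1/2 ↦ 1  ≥
p = 1, r = 1 ↦ 1  ≥
So 5 of the 9 assignments meet the threshold.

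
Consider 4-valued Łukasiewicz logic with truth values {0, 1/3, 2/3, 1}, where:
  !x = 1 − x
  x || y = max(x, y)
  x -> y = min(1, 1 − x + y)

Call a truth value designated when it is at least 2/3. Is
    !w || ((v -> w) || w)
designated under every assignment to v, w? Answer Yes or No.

v = 0, w = 0 ↦ 1
v = 0, w = 1/3 ↦ 1
v = 0, w = 2/3 ↦ 1
v = 0, w = 1 ↦ 1
v = 1/3, w = 0 ↦ 1
v = 1/3, w = 1/3 ↦ 1
v = 1/3, w = 2/3 ↦ 1
v = 1/3, w = 1 ↦ 1
v = 2/3, w = 0 ↦ 1
v = 2/3, w = 1/3 ↦ 2/3
v = 2/3, w = 2/3 ↦ 1
v = 2/3, w = 1 ↦ 1
v = 1, w = 0 ↦ 1
v = 1, w = 1/3 ↦ 2/3
v = 1, w = 2/3 ↦ 2/3
v = 1, w = 1 ↦ 1
Every assignment gives a value ≥ 2/3.

Yes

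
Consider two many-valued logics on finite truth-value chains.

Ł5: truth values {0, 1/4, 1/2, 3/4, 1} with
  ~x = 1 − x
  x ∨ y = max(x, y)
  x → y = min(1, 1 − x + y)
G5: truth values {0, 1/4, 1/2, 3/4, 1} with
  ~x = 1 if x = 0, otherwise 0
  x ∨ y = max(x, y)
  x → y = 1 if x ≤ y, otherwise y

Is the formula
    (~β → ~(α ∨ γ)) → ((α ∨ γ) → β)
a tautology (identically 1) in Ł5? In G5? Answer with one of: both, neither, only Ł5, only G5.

only Ł5

In Ł5: every assignment gives 1 — tautology.
In G5: at α = 0, β = 1/4, γ = 1/2 the value is 1/4 — not a tautology.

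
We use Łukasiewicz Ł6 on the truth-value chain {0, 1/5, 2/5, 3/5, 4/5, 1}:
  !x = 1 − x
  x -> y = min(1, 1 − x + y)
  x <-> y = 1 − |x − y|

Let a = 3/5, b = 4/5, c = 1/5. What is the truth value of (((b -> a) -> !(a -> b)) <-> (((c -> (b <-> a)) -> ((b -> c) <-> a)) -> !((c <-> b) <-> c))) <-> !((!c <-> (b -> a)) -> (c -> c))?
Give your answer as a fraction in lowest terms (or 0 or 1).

b -> a = 4/5 -> 3/5 = 4/5
a -> b = 3/5 -> 4/5 = 1
!(a -> b) = !1 = 0
(b -> a) -> !(a -> b) = 4/5 -> 0 = 1/5
b <-> a = 4/5 <-> 3/5 = 4/5
c -> (b <-> a) = 1/5 -> 4/5 = 1
b -> c = 4/5 -> 1/5 = 2/5
(b -> c) <-> a = 2/5 <-> 3/5 = 4/5
(c -> (b <-> a)) -> ((b -> c) <-> a) = 1 -> 4/5 = 4/5
c <-> b = 1/5 <-> 4/5 = 2/5
(c <-> b) <-> c = 2/5 <-> 1/5 = 4/5
!((c <-> b) <-> c) = !4/5 = 1/5
((c -> (b <-> a)) -> ((b -> c) <-> a)) -> !((c <-> b) <-> c) = 4/5 -> 1/5 = 2/5
((b -> a) -> !(a -> b)) <-> (((c -> (b <-> a)) -> ((b -> c) <-> a)) -> !((c <-> b) <-> c)) = 1/5 <-> 2/5 = 4/5
!c = !1/5 = 4/5
b -> a = 4/5 -> 3/5 = 4/5
!c <-> (b -> a) = 4/5 <-> 4/5 = 1
c -> c = 1/5 -> 1/5 = 1
(!c <-> (b -> a)) -> (c -> c) = 1 -> 1 = 1
!((!c <-> (b -> a)) -> (c -> c)) = !1 = 0
(((b -> a) -> !(a -> b)) <-> (((c -> (b <-> a)) -> ((b -> c) <-> a)) -> !((c <-> b) <-> c))) <-> !((!c <-> (b -> a)) -> (c -> c)) = 4/5 <-> 0 = 1/5

1/5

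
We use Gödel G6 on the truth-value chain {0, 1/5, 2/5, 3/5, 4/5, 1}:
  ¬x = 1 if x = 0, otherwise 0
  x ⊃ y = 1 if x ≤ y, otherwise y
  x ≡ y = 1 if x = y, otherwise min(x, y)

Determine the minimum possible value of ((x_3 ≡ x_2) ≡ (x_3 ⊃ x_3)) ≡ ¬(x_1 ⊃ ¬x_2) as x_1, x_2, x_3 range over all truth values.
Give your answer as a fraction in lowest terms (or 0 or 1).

0

Take x_1 = 0, x_2 = 0, x_3 = 0:
x_3 ≡ x_2 = 0 ≡ 0 = 1
x_3 ⊃ x_3 = 0 ⊃ 0 = 1
(x_3 ≡ x_2) ≡ (x_3 ⊃ x_3) = 1 ≡ 1 = 1
¬x_2 = ¬0 = 1
x_1 ⊃ ¬x_2 = 0 ⊃ 1 = 1
¬(x_1 ⊃ ¬x_2) = ¬1 = 0
((x_3 ≡ x_2) ≡ (x_3 ⊃ x_3)) ≡ ¬(x_1 ⊃ ¬x_2) = 1 ≡ 0 = 0
No assignment yields a value below 0, so this is the minimum.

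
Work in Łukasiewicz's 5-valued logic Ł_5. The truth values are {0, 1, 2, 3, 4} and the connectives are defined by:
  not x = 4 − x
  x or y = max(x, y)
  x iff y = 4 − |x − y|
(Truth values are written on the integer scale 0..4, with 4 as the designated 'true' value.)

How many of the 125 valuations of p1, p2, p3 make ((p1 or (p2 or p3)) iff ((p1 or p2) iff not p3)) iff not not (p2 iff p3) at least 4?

31

value 4: 31 assignments (counts)
value 3: 40 assignments
value 2: 33 assignments
value 1: 10 assignments
value 0: 11 assignments
So 31 of the 125 assignments meet the threshold.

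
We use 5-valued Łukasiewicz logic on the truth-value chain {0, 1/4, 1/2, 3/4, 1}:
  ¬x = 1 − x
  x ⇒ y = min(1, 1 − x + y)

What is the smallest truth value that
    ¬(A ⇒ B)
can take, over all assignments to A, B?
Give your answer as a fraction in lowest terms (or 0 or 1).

0

Take A = 0, B = 0:
A ⇒ B = 0 ⇒ 0 = 1
¬(A ⇒ B) = ¬1 = 0
No assignment yields a value below 0, so this is the minimum.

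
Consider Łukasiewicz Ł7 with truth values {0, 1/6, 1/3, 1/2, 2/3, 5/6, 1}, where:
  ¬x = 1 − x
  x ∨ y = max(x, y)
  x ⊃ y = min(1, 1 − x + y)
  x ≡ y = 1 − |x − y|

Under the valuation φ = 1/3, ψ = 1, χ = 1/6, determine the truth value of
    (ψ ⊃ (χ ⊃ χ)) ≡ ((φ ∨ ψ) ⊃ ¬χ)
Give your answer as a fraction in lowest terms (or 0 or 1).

χ ⊃ χ = 1/6 ⊃ 1/6 = 1
ψ ⊃ (χ ⊃ χ) = 1 ⊃ 1 = 1
φ ∨ ψ = 1/3 ∨ 1 = 1
¬χ = ¬1/6 = 5/6
(φ ∨ ψ) ⊃ ¬χ = 1 ⊃ 5/6 = 5/6
(ψ ⊃ (χ ⊃ χ)) ≡ ((φ ∨ ψ) ⊃ ¬χ) = 1 ≡ 5/6 = 5/6

5/6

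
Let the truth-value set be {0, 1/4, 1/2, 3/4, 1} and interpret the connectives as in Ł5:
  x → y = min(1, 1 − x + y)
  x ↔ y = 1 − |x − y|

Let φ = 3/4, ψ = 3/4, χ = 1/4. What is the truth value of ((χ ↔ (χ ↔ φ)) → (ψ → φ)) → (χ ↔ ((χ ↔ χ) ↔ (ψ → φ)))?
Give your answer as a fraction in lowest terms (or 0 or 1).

χ ↔ φ = 1/4 ↔ 3/4 = 1/2
χ ↔ (χ ↔ φ) = 1/4 ↔ 1/2 = 3/4
ψ → φ = 3/4 → 3/4 = 1
(χ ↔ (χ ↔ φ)) → (ψ → φ) = 3/4 → 1 = 1
χ ↔ χ = 1/4 ↔ 1/4 = 1
ψ → φ = 3/4 → 3/4 = 1
(χ ↔ χ) ↔ (ψ → φ) = 1 ↔ 1 = 1
χ ↔ ((χ ↔ χ) ↔ (ψ → φ)) = 1/4 ↔ 1 = 1/4
((χ ↔ (χ ↔ φ)) → (ψ → φ)) → (χ ↔ ((χ ↔ χ) ↔ (ψ → φ))) = 1 → 1/4 = 1/4

1/4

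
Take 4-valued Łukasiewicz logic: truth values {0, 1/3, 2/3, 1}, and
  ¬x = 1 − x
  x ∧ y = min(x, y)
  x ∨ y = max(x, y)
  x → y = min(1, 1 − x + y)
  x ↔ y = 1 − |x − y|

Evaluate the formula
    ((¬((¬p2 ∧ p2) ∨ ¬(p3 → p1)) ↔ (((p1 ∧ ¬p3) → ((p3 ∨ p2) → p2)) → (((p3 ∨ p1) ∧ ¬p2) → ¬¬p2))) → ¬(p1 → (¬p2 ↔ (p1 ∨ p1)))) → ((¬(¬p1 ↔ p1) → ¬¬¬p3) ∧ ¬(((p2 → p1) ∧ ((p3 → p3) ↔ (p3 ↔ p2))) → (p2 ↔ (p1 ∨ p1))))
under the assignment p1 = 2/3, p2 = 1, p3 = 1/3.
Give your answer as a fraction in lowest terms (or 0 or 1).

2/3

¬p2 = ¬1 = 0
¬p2 ∧ p2 = 0 ∧ 1 = 0
p3 → p1 = 1/3 → 2/3 = 1
¬(p3 → p1) = ¬1 = 0
(¬p2 ∧ p2) ∨ ¬(p3 → p1) = 0 ∨ 0 = 0
¬((¬p2 ∧ p2) ∨ ¬(p3 → p1)) = ¬0 = 1
¬p3 = ¬1/3 = 2/3
p1 ∧ ¬p3 = 2/3 ∧ 2/3 = 2/3
p3 ∨ p2 = 1/3 ∨ 1 = 1
(p3 ∨ p2) → p2 = 1 → 1 = 1
(p1 ∧ ¬p3) → ((p3 ∨ p2) → p2) = 2/3 → 1 = 1
p3 ∨ p1 = 1/3 ∨ 2/3 = 2/3
¬p2 = ¬1 = 0
(p3 ∨ p1) ∧ ¬p2 = 2/3 ∧ 0 = 0
¬p2 = ¬1 = 0
¬¬p2 = ¬0 = 1
((p3 ∨ p1) ∧ ¬p2) → ¬¬p2 = 0 → 1 = 1
((p1 ∧ ¬p3) → ((p3 ∨ p2) → p2)) → (((p3 ∨ p1) ∧ ¬p2) → ¬¬p2) = 1 → 1 = 1
¬((¬p2 ∧ p2) ∨ ¬(p3 → p1)) ↔ (((p1 ∧ ¬p3) → ((p3 ∨ p2) → p2)) → (((p3 ∨ p1) ∧ ¬p2) → ¬¬p2)) = 1 ↔ 1 = 1
¬p2 = ¬1 = 0
p1 ∨ p1 = 2/3 ∨ 2/3 = 2/3
¬p2 ↔ (p1 ∨ p1) = 0 ↔ 2/3 = 1/3
p1 → (¬p2 ↔ (p1 ∨ p1)) = 2/3 → 1/3 = 2/3
¬(p1 → (¬p2 ↔ (p1 ∨ p1))) = ¬2/3 = 1/3
(¬((¬p2 ∧ p2) ∨ ¬(p3 → p1)) ↔ (((p1 ∧ ¬p3) → ((p3 ∨ p2) → p2)) → (((p3 ∨ p1) ∧ ¬p2) → ¬¬p2))) → ¬(p1 → (¬p2 ↔ (p1 ∨ p1))) = 1 → 1/3 = 1/3
¬p1 = ¬2/3 = 1/3
¬p1 ↔ p1 = 1/3 ↔ 2/3 = 2/3
¬(¬p1 ↔ p1) = ¬2/3 = 1/3
¬p3 = ¬1/3 = 2/3
¬¬p3 = ¬2/3 = 1/3
¬¬¬p3 = ¬1/3 = 2/3
¬(¬p1 ↔ p1) → ¬¬¬p3 = 1/3 → 2/3 = 1
p2 → p1 = 1 → 2/3 = 2/3
p3 → p3 = 1/3 → 1/3 = 1
p3 ↔ p2 = 1/3 ↔ 1 = 1/3
(p3 → p3) ↔ (p3 ↔ p2) = 1 ↔ 1/3 = 1/3
(p2 → p1) ∧ ((p3 → p3) ↔ (p3 ↔ p2)) = 2/3 ∧ 1/3 = 1/3
p1 ∨ p1 = 2/3 ∨ 2/3 = 2/3
p2 ↔ (p1 ∨ p1) = 1 ↔ 2/3 = 2/3
((p2 → p1) ∧ ((p3 → p3) ↔ (p3 ↔ p2))) → (p2 ↔ (p1 ∨ p1)) = 1/3 → 2/3 = 1
¬(((p2 → p1) ∧ ((p3 → p3) ↔ (p3 ↔ p2))) → (p2 ↔ (p1 ∨ p1))) = ¬1 = 0
(¬(¬p1 ↔ p1) → ¬¬¬p3) ∧ ¬(((p2 → p1) ∧ ((p3 → p3) ↔ (p3 ↔ p2))) → (p2 ↔ (p1 ∨ p1))) = 1 ∧ 0 = 0
((¬((¬p2 ∧ p2) ∨ ¬(p3 → p1)) ↔ (((p1 ∧ ¬p3) → ((p3 ∨ p2) → p2)) → (((p3 ∨ p1) ∧ ¬p2) → ¬¬p2))) → ¬(p1 → (¬p2 ↔ (p1 ∨ p1)))) → ((¬(¬p1 ↔ p1) → ¬¬¬p3) ∧ ¬(((p2 → p1) ∧ ((p3 → p3) ↔ (p3 ↔ p2))) → (p2 ↔ (p1 ∨ p1)))) = 1/3 → 0 = 2/3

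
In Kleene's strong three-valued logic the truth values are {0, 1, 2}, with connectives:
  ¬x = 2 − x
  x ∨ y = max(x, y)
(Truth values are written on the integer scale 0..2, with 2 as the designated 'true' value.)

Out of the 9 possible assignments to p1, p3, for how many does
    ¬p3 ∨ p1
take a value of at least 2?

5

p1 = 0, p3 = 0 ↦ 2  ≥
p1 = 0, p3 = 1 ↦ 1  <
p1 = 0, p3 = 2 ↦ 0  <
p1 = 1, p3 = 0 ↦ 2  ≥
p1 = 1, p3 = 1 ↦ 1  <
p1 = 1, p3 = 2 ↦ 1  <
p1 = 2, p3 = 0 ↦ 2  ≥
p1 = 2, p3 = 1 ↦ 2  ≥
p1 = 2, p3 = 2 ↦ 2  ≥
So 5 of the 9 assignments meet the threshold.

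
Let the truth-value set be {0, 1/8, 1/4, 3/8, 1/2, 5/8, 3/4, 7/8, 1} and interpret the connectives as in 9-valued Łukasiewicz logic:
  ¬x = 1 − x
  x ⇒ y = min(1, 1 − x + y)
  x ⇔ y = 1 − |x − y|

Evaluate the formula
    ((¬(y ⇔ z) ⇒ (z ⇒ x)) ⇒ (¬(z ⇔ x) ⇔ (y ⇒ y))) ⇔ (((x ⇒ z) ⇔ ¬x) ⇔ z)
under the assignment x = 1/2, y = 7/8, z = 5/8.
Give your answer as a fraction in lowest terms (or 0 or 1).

y ⇔ z = 7/8 ⇔ 5/8 = 3/4
¬(y ⇔ z) = ¬3/4 = 1/4
z ⇒ x = 5/8 ⇒ 1/2 = 7/8
¬(y ⇔ z) ⇒ (z ⇒ x) = 1/4 ⇒ 7/8 = 1
z ⇔ x = 5/8 ⇔ 1/2 = 7/8
¬(z ⇔ x) = ¬7/8 = 1/8
y ⇒ y = 7/8 ⇒ 7/8 = 1
¬(z ⇔ x) ⇔ (y ⇒ y) = 1/8 ⇔ 1 = 1/8
(¬(y ⇔ z) ⇒ (z ⇒ x)) ⇒ (¬(z ⇔ x) ⇔ (y ⇒ y)) = 1 ⇒ 1/8 = 1/8
x ⇒ z = 1/2 ⇒ 5/8 = 1
¬x = ¬1/2 = 1/2
(x ⇒ z) ⇔ ¬x = 1 ⇔ 1/2 = 1/2
((x ⇒ z) ⇔ ¬x) ⇔ z = 1/2 ⇔ 5/8 = 7/8
((¬(y ⇔ z) ⇒ (z ⇒ x)) ⇒ (¬(z ⇔ x) ⇔ (y ⇒ y))) ⇔ (((x ⇒ z) ⇔ ¬x) ⇔ z) = 1/8 ⇔ 7/8 = 1/4

1/4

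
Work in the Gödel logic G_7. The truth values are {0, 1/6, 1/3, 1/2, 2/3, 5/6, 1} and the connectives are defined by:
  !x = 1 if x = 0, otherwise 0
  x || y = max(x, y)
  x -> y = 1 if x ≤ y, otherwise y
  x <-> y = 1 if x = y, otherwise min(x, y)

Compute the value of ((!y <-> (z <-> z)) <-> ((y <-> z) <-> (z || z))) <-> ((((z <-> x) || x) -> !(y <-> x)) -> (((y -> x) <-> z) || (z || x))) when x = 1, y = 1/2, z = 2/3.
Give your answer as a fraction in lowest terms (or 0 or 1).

0

!y = !1/2 = 0
z <-> z = 2/3 <-> 2/3 = 1
!y <-> (z <-> z) = 0 <-> 1 = 0
y <-> z = 1/2 <-> 2/3 = 1/2
z || z = 2/3 || 2/3 = 2/3
(y <-> z) <-> (z || z) = 1/2 <-> 2/3 = 1/2
(!y <-> (z <-> z)) <-> ((y <-> z) <-> (z || z)) = 0 <-> 1/2 = 0
z <-> x = 2/3 <-> 1 = 2/3
(z <-> x) || x = 2/3 || 1 = 1
y <-> x = 1/2 <-> 1 = 1/2
!(y <-> x) = !1/2 = 0
((z <-> x) || x) -> !(y <-> x) = 1 -> 0 = 0
y -> x = 1/2 -> 1 = 1
(y -> x) <-> z = 1 <-> 2/3 = 2/3
z || x = 2/3 || 1 = 1
((y -> x) <-> z) || (z || x) = 2/3 || 1 = 1
(((z <-> x) || x) -> !(y <-> x)) -> (((y -> x) <-> z) || (z || x)) = 0 -> 1 = 1
((!y <-> (z <-> z)) <-> ((y <-> z) <-> (z || z))) <-> ((((z <-> x) || x) -> !(y <-> x)) -> (((y -> x) <-> z) || (z || x))) = 0 <-> 1 = 0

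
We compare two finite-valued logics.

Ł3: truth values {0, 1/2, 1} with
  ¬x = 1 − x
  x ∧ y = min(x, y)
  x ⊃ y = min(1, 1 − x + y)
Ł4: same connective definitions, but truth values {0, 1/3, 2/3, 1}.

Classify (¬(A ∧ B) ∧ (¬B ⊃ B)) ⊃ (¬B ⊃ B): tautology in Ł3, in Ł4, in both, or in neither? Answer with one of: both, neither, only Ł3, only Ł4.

In Ł3: every assignment gives 1 — tautology.
In Ł4: every assignment gives 1 — tautology.

both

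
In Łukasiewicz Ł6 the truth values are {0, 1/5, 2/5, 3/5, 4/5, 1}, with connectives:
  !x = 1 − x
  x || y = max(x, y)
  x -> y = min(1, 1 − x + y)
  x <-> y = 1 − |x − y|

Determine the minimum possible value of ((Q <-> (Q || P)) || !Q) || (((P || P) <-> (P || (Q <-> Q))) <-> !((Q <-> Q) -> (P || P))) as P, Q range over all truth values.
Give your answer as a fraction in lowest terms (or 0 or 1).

Take P = 4/5, Q = 2/5:
Q || P = 2/5 || 4/5 = 4/5
Q <-> (Q || P) = 2/5 <-> 4/5 = 3/5
!Q = !2/5 = 3/5
(Q <-> (Q || P)) || !Q = 3/5 || 3/5 = 3/5
P || P = 4/5 || 4/5 = 4/5
Q <-> Q = 2/5 <-> 2/5 = 1
P || (Q <-> Q) = 4/5 || 1 = 1
(P || P) <-> (P || (Q <-> Q)) = 4/5 <-> 1 = 4/5
Q <-> Q = 2/5 <-> 2/5 = 1
P || P = 4/5 || 4/5 = 4/5
(Q <-> Q) -> (P || P) = 1 -> 4/5 = 4/5
!((Q <-> Q) -> (P || P)) = !4/5 = 1/5
((P || P) <-> (P || (Q <-> Q))) <-> !((Q <-> Q) -> (P || P)) = 4/5 <-> 1/5 = 2/5
((Q <-> (Q || P)) || !Q) || (((P || P) <-> (P || (Q <-> Q))) <-> !((Q <-> Q) -> (P || P))) = 3/5 || 2/5 = 3/5
No assignment yields a value below 3/5, so this is the minimum.

3/5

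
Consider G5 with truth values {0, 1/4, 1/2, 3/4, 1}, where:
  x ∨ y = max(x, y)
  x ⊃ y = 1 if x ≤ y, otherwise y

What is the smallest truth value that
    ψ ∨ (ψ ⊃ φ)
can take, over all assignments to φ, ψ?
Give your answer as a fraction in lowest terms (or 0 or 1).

Take φ = 0, ψ = 1/4:
ψ ⊃ φ = 1/4 ⊃ 0 = 0
ψ ∨ (ψ ⊃ φ) = 1/4 ∨ 0 = 1/4
No assignment yields a value below 1/4, so this is the minimum.

1/4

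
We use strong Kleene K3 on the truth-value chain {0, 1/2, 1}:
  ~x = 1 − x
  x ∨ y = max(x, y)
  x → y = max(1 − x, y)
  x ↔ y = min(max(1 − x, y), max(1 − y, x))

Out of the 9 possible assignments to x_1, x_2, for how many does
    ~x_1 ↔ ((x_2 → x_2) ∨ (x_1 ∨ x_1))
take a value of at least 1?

2

x_1 = 0, x_2 = 0 ↦ 1  ≥
x_1 = 0, x_2 = 1/2 ↦ 1/2  <
x_1 = 0, x_2 = 1 ↦ 1  ≥
x_1 = 1/2, x_2 = 0 ↦ 1/2  <
x_1 = 1/2, x_2 = 1/2 ↦ 1/2  <
x_1 = 1/2, x_2 = 1 ↦ 1/2  <
x_1 = 1, x_2 = 0 ↦ 0  <
x_1 = 1, x_2 = 1/2 ↦ 0  <
x_1 = 1, x_2 = 1 ↦ 0  <
So 2 of the 9 assignments meet the threshold.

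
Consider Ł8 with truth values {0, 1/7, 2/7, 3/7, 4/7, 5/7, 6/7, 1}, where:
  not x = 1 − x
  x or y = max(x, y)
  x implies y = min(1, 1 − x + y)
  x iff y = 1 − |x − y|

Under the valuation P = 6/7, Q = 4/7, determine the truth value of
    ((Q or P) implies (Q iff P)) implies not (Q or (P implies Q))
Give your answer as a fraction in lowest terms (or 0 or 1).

Q or P = 4/7 or 6/7 = 6/7
Q iff P = 4/7 iff 6/7 = 5/7
(Q or P) implies (Q iff P) = 6/7 implies 5/7 = 6/7
P implies Q = 6/7 implies 4/7 = 5/7
Q or (P implies Q) = 4/7 or 5/7 = 5/7
not (Q or (P implies Q)) = not 5/7 = 2/7
((Q or P) implies (Q iff P)) implies not (Q or (P implies Q)) = 6/7 implies 2/7 = 3/7

3/7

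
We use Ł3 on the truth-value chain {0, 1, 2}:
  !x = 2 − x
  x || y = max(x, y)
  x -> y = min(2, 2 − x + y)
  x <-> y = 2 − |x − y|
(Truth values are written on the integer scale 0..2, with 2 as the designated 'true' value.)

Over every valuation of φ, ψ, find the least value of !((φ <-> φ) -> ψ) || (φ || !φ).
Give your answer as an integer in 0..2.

Take φ = 1, ψ = 1:
φ <-> φ = 1 <-> 1 = 2
(φ <-> φ) -> ψ = 2 -> 1 = 1
!((φ <-> φ) -> ψ) = !1 = 1
!φ = !1 = 1
φ || !φ = 1 || 1 = 1
!((φ <-> φ) -> ψ) || (φ || !φ) = 1 || 1 = 1
No assignment yields a value below 1, so this is the minimum.

1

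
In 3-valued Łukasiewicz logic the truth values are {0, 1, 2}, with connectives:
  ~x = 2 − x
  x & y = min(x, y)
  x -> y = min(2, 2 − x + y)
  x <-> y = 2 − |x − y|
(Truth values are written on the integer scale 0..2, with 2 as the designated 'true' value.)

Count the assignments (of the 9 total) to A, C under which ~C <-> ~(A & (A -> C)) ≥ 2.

5

A = 0, C = 0 ↦ 2  ≥
A = 0, C = 1 ↦ 1  <
A = 0, C = 2 ↦ 0  <
A = 1, C = 0 ↦ 1  <
A = 1, C = 1 ↦ 2  ≥
A = 1, C = 2 ↦ 1  <
A = 2, C = 0 ↦ 2  ≥
A = 2, C = 1 ↦ 2  ≥
A = 2, C = 2 ↦ 2  ≥
So 5 of the 9 assignments meet the threshold.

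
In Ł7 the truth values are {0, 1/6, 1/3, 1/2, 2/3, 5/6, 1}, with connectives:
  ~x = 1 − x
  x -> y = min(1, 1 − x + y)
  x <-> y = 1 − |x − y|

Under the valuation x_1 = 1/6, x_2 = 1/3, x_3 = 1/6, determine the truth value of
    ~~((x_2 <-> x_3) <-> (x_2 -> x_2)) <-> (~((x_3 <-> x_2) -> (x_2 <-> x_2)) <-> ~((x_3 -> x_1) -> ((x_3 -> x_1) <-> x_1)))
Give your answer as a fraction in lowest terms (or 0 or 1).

1/3

x_2 <-> x_3 = 1/3 <-> 1/6 = 5/6
x_2 -> x_2 = 1/3 -> 1/3 = 1
(x_2 <-> x_3) <-> (x_2 -> x_2) = 5/6 <-> 1 = 5/6
~((x_2 <-> x_3) <-> (x_2 -> x_2)) = ~5/6 = 1/6
~~((x_2 <-> x_3) <-> (x_2 -> x_2)) = ~1/6 = 5/6
x_3 <-> x_2 = 1/6 <-> 1/3 = 5/6
x_2 <-> x_2 = 1/3 <-> 1/3 = 1
(x_3 <-> x_2) -> (x_2 <-> x_2) = 5/6 -> 1 = 1
~((x_3 <-> x_2) -> (x_2 <-> x_2)) = ~1 = 0
x_3 -> x_1 = 1/6 -> 1/6 = 1
x_3 -> x_1 = 1/6 -> 1/6 = 1
(x_3 -> x_1) <-> x_1 = 1 <-> 1/6 = 1/6
(x_3 -> x_1) -> ((x_3 -> x_1) <-> x_1) = 1 -> 1/6 = 1/6
~((x_3 -> x_1) -> ((x_3 -> x_1) <-> x_1)) = ~1/6 = 5/6
~((x_3 <-> x_2) -> (x_2 <-> x_2)) <-> ~((x_3 -> x_1) -> ((x_3 -> x_1) <-> x_1)) = 0 <-> 5/6 = 1/6
~~((x_2 <-> x_3) <-> (x_2 -> x_2)) <-> (~((x_3 <-> x_2) -> (x_2 <-> x_2)) <-> ~((x_3 -> x_1) -> ((x_3 -> x_1) <-> x_1))) = 5/6 <-> 1/6 = 1/3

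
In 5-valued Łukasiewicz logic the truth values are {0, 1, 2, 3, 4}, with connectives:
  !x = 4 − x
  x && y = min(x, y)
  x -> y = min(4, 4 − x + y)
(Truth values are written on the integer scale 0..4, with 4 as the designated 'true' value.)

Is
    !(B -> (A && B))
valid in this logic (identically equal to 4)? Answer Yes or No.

Counterexample: take A = 0, B = 0.
A && B = 0 && 0 = 0
B -> (A && B) = 0 -> 0 = 4
!(B -> (A && B)) = !4 = 0
This gives 0 ≠ 4.

No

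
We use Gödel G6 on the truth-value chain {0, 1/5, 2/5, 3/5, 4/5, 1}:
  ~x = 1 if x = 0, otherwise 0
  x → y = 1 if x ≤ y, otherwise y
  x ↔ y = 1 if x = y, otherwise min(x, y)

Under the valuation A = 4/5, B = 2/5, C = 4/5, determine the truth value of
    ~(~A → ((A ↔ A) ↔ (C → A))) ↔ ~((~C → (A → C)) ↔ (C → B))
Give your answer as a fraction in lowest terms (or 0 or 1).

1

~A = ~4/5 = 0
A ↔ A = 4/5 ↔ 4/5 = 1
C → A = 4/5 → 4/5 = 1
(A ↔ A) ↔ (C → A) = 1 ↔ 1 = 1
~A → ((A ↔ A) ↔ (C → A)) = 0 → 1 = 1
~(~A → ((A ↔ A) ↔ (C → A))) = ~1 = 0
~C = ~4/5 = 0
A → C = 4/5 → 4/5 = 1
~C → (A → C) = 0 → 1 = 1
C → B = 4/5 → 2/5 = 2/5
(~C → (A → C)) ↔ (C → B) = 1 ↔ 2/5 = 2/5
~((~C → (A → C)) ↔ (C → B)) = ~2/5 = 0
~(~A → ((A ↔ A) ↔ (C → A))) ↔ ~((~C → (A → C)) ↔ (C → B)) = 0 ↔ 0 = 1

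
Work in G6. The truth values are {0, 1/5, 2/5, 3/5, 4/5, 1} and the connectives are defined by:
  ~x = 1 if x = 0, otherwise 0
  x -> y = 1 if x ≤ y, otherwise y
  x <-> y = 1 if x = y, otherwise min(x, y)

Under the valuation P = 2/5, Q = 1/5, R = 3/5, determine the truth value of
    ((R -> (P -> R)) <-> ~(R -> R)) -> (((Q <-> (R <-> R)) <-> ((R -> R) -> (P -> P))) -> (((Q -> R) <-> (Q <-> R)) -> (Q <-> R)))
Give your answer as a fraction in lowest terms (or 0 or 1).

P -> R = 2/5 -> 3/5 = 1
R -> (P -> R) = 3/5 -> 1 = 1
R -> R = 3/5 -> 3/5 = 1
~(R -> R) = ~1 = 0
(R -> (P -> R)) <-> ~(R -> R) = 1 <-> 0 = 0
R <-> R = 3/5 <-> 3/5 = 1
Q <-> (R <-> R) = 1/5 <-> 1 = 1/5
R -> R = 3/5 -> 3/5 = 1
P -> P = 2/5 -> 2/5 = 1
(R -> R) -> (P -> P) = 1 -> 1 = 1
(Q <-> (R <-> R)) <-> ((R -> R) -> (P -> P)) = 1/5 <-> 1 = 1/5
Q -> R = 1/5 -> 3/5 = 1
Q <-> R = 1/5 <-> 3/5 = 1/5
(Q -> R) <-> (Q <-> R) = 1 <-> 1/5 = 1/5
Q <-> R = 1/5 <-> 3/5 = 1/5
((Q -> R) <-> (Q <-> R)) -> (Q <-> R) = 1/5 -> 1/5 = 1
((Q <-> (R <-> R)) <-> ((R -> R) -> (P -> P))) -> (((Q -> R) <-> (Q <-> R)) -> (Q <-> R)) = 1/5 -> 1 = 1
((R -> (P -> R)) <-> ~(R -> R)) -> (((Q <-> (R <-> R)) <-> ((R -> R) -> (P -> P))) -> (((Q -> R) <-> (Q <-> R)) -> (Q <-> R))) = 0 -> 1 = 1

1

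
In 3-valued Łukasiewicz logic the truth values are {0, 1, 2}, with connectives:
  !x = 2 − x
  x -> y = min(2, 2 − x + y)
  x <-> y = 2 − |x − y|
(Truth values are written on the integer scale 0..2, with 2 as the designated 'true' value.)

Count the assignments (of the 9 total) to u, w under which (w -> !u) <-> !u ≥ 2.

5

u = 0, w = 0 ↦ 2  ≥
u = 0, w = 1 ↦ 2  ≥
u = 0, w = 2 ↦ 2  ≥
u = 1, w = 0 ↦ 1  <
u = 1, w = 1 ↦ 1  <
u = 1, w = 2 ↦ 2  ≥
u = 2, w = 0 ↦ 0  <
u = 2, w = 1 ↦ 1  <
u = 2, w = 2 ↦ 2  ≥
So 5 of the 9 assignments meet the threshold.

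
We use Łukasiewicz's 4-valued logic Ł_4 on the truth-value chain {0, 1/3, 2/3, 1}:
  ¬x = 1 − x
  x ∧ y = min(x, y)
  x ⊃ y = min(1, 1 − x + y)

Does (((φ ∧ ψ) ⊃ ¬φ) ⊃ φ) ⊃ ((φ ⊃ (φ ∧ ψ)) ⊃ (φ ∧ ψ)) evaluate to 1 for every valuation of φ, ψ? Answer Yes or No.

No

Counterexample: take φ = 2/3, ψ = 2/3.
φ ∧ ψ = 2/3 ∧ 2/3 = 2/3
¬φ = ¬2/3 = 1/3
(φ ∧ ψ) ⊃ ¬φ = 2/3 ⊃ 1/3 = 2/3
((φ ∧ ψ) ⊃ ¬φ) ⊃ φ = 2/3 ⊃ 2/3 = 1
φ ∧ ψ = 2/3 ∧ 2/3 = 2/3
φ ⊃ (φ ∧ ψ) = 2/3 ⊃ 2/3 = 1
φ ∧ ψ = 2/3 ∧ 2/3 = 2/3
(φ ⊃ (φ ∧ ψ)) ⊃ (φ ∧ ψ) = 1 ⊃ 2/3 = 2/3
(((φ ∧ ψ) ⊃ ¬φ) ⊃ φ) ⊃ ((φ ⊃ (φ ∧ ψ)) ⊃ (φ ∧ ψ)) = 1 ⊃ 2/3 = 2/3
This gives 2/3 ≠ 1.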